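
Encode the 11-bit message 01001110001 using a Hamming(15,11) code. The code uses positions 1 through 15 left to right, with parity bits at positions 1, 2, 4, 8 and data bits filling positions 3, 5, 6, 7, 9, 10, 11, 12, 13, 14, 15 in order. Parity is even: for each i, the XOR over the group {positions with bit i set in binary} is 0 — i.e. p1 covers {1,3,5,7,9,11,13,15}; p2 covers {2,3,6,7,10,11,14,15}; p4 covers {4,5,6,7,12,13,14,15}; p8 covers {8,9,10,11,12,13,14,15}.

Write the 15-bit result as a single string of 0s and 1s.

Place data at non-parity positions: p1 p2 0 p4 1 0 0 p8 1 1 1 0 0 0 1
p1 (pos 1,3,5,7,9,11,13,15): XOR of data positions = 0⊕1⊕0⊕1⊕1⊕0⊕1 = 0
p2 (pos 2,3,6,7,10,11,14,15): XOR of data positions = 0⊕0⊕0⊕1⊕1⊕0⊕1 = 1
p4 (pos 4,5,6,7,12,13,14,15): XOR of data positions = 1⊕0⊕0⊕0⊕0⊕0⊕1 = 0
p8 (pos 8,9,10,11,12,13,14,15): XOR of data positions = 1⊕1⊕1⊕0⊕0⊕0⊕1 = 0
Codeword: 010010001110001

010010001110001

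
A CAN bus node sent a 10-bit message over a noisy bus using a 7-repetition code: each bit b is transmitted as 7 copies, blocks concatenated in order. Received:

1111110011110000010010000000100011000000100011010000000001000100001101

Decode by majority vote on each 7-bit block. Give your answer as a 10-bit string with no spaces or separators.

1100000000

Block 1 (1111110): 6 ones → 1
Block 2 (0111100): 4 ones → 1
Block 3 (0001001): 2 ones → 0
Block 4 (0000000): 0 ones → 0
Block 5 (1000110): 3 ones → 0
Block 6 (0000010): 1 one → 0
Block 7 (0011010): 3 ones → 0
Block 8 (0000000): 0 ones → 0
Block 9 (0100010): 2 ones → 0
Block 10 (0001101): 3 ones → 0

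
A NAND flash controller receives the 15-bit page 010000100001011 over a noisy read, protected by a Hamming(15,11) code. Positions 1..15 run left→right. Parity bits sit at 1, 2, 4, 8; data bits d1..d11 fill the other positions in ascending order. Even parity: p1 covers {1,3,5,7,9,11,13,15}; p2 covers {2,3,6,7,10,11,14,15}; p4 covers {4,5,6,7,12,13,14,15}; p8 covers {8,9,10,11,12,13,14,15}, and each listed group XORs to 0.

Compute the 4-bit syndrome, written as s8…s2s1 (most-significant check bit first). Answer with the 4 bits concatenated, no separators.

s1 (pos 1,3,5,7,9,11,13,15): 0⊕0⊕0⊕1⊕0⊕0⊕0⊕1 = 0
s2 (pos 2,3,6,7,10,11,14,15): 1⊕0⊕0⊕1⊕0⊕0⊕1⊕1 = 0
s4 (pos 4,5,6,7,12,13,14,15): 0⊕0⊕0⊕1⊕1⊕0⊕1⊕1 = 0
s8 (pos 8,9,10,11,12,13,14,15): 0⊕0⊕0⊕0⊕1⊕0⊕1⊕1 = 1
Syndrome s8…s1 = 1000 → error at position 8.

1000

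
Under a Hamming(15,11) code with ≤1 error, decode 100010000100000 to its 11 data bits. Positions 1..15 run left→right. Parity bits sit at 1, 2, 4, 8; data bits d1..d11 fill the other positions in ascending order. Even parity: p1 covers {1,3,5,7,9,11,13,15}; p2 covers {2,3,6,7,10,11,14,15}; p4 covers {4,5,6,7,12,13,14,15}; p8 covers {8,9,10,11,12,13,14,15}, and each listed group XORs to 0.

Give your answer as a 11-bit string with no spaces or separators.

01000100010

s1 (pos 1,3,5,7,9,11,13,15): 1⊕0⊕1⊕0⊕0⊕0⊕0⊕0 = 0
s2 (pos 2,3,6,7,10,11,14,15): 0⊕0⊕0⊕0⊕1⊕0⊕0⊕0 = 1
s4 (pos 4,5,6,7,12,13,14,15): 0⊕1⊕0⊕0⊕0⊕0⊕0⊕0 = 1
s8 (pos 8,9,10,11,12,13,14,15): 0⊕0⊕1⊕0⊕0⊕0⊕0⊕0 = 1
Syndrome s8…s1 = 1110 → error at position 14.
Flip position 14: 100010000100000 → 100010000100010
Read data bits from positions 3,5,6,7,9,10,11,12,13,14,15: 01000100010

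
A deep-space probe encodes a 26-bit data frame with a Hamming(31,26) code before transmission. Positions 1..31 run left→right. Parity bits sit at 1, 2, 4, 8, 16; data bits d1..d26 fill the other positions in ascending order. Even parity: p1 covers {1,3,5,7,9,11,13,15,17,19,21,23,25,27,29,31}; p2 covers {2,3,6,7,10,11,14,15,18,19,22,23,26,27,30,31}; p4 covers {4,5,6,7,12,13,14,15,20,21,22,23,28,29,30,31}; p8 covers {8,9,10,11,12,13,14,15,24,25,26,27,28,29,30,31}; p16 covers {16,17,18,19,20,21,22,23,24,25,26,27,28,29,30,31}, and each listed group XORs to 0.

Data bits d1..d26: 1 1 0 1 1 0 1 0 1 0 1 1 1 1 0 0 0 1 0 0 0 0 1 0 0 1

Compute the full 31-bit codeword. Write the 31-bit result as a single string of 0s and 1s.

1011101010101010111000100001001

Place data at non-parity positions: p1 p2 1 p4 1 0 1 p8 1 0 1 0 1 0 1 p16 1 1 1 0 0 0 1 0 0 0 0 1 0 0 1
p1 (pos 1,3,5,7,9,11,13,15,17,19,21,23,25,27,29,31): XOR of data positions = 1⊕1⊕1⊕1⊕1⊕1⊕1⊕1⊕1⊕0⊕1⊕0⊕0⊕0⊕1 = 1
p2 (pos 2,3,6,7,10,11,14,15,18,19,22,23,26,27,30,31): XOR of data positions = 1⊕0⊕1⊕0⊕1⊕0⊕1⊕1⊕1⊕0⊕1⊕0⊕0⊕0⊕1 = 0
p4 (pos 4,5,6,7,12,13,14,15,20,21,22,23,28,29,30,31): XOR of data positions = 1⊕0⊕1⊕0⊕1⊕0⊕1⊕0⊕0⊕0⊕1⊕1⊕0⊕0⊕1 = 1
p8 (pos 8,9,10,11,12,13,14,15,24,25,26,27,28,29,30,31): XOR of data positions = 1⊕0⊕1⊕0⊕1⊕0⊕1⊕0⊕0⊕0⊕0⊕1⊕0⊕0⊕1 = 0
p16 (pos 16,17,18,19,20,21,22,23,24,25,26,27,28,29,30,31): XOR of data positions = 1⊕1⊕1⊕0⊕0⊕0⊕1⊕0⊕0⊕0⊕0⊕1⊕0⊕0⊕1 = 0
Codeword: 1011101010101010111000100001001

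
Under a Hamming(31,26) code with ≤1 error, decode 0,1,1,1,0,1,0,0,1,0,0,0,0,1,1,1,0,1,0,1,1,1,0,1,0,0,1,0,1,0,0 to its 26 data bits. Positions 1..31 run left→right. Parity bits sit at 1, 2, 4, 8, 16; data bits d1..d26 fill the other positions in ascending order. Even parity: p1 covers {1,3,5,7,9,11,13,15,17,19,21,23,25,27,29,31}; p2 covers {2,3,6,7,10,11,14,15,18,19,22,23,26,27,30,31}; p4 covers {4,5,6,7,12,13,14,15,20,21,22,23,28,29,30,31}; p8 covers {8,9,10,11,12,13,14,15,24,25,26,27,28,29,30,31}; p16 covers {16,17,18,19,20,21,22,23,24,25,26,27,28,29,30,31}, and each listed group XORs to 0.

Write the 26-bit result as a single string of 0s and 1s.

10101000011010111010010100

s1 (pos 1,3,5,7,9,11,13,15,17,19,21,23,25,27,29,31): 0⊕1⊕0⊕0⊕1⊕0⊕0⊕1⊕0⊕0⊕1⊕0⊕0⊕1⊕1⊕0 = 0
s2 (pos 2,3,6,7,10,11,14,15,18,19,22,23,26,27,30,31): 1⊕1⊕1⊕0⊕0⊕0⊕1⊕1⊕1⊕0⊕1⊕0⊕0⊕1⊕0⊕0 = 0
s4 (pos 4,5,6,7,12,13,14,15,20,21,22,23,28,29,30,31): 1⊕0⊕1⊕0⊕0⊕0⊕1⊕1⊕1⊕1⊕1⊕0⊕0⊕1⊕0⊕0 = 0
s8 (pos 8,9,10,11,12,13,14,15,24,25,26,27,28,29,30,31): 0⊕1⊕0⊕0⊕0⊕0⊕1⊕1⊕1⊕0⊕0⊕1⊕0⊕1⊕0⊕0 = 0
s16 (pos 16,17,18,19,20,21,22,23,24,25,26,27,28,29,30,31): 1⊕0⊕1⊕0⊕1⊕1⊕1⊕0⊕1⊕0⊕0⊕1⊕0⊕1⊕0⊕0 = 0
Syndrome s16…s1 = 00000 → no error.
Read data bits from positions 3,5,6,7,9,10,11,12,13,14,15,17,18,19,20,21,22,23,24,25,26,27,28,29,30,31: 10101000011010111010010100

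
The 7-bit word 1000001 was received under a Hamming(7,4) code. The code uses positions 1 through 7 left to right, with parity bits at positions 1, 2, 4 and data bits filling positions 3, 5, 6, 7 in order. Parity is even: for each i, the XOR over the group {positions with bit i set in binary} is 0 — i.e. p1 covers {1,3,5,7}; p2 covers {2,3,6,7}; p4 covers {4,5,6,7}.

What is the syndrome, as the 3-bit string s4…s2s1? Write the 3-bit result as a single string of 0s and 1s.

s1 (pos 1,3,5,7): 1⊕0⊕0⊕1 = 0
s2 (pos 2,3,6,7): 0⊕0⊕0⊕1 = 1
s4 (pos 4,5,6,7): 0⊕0⊕0⊕1 = 1
Syndrome s4…s1 = 110 → error at position 6.

110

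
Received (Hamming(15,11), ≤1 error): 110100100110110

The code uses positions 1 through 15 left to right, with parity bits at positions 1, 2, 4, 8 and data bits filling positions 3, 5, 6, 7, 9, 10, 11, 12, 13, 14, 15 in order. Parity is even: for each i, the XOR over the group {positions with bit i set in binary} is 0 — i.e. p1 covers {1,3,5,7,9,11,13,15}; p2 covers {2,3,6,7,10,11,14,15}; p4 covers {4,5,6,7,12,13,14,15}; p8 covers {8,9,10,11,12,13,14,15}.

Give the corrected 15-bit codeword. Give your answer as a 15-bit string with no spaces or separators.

s1 (pos 1,3,5,7,9,11,13,15): 1⊕0⊕0⊕1⊕0⊕1⊕1⊕0 = 0
s2 (pos 2,3,6,7,10,11,14,15): 1⊕0⊕0⊕1⊕1⊕1⊕1⊕0 = 1
s4 (pos 4,5,6,7,12,13,14,15): 1⊕0⊕0⊕1⊕0⊕1⊕1⊕0 = 0
s8 (pos 8,9,10,11,12,13,14,15): 0⊕0⊕1⊕1⊕0⊕1⊕1⊕0 = 0
Syndrome s8…s1 = 0010 → error at position 2.
Flip position 2: 110100100110110 → 100100100110110

100100100110110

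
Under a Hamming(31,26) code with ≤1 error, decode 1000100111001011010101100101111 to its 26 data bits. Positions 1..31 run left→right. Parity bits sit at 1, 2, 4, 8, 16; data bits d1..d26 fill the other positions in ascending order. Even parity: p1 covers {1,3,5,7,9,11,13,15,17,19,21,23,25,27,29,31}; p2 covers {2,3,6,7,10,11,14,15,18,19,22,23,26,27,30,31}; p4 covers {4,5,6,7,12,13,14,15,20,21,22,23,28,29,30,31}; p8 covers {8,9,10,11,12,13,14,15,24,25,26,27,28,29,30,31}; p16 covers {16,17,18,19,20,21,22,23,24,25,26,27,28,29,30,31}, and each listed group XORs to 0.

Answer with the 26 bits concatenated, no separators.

s1 (pos 1,3,5,7,9,11,13,15,17,19,21,23,25,27,29,31): 1⊕0⊕1⊕0⊕1⊕0⊕1⊕1⊕0⊕0⊕0⊕1⊕0⊕0⊕1⊕1 = 0
s2 (pos 2,3,6,7,10,11,14,15,18,19,22,23,26,27,30,31): 0⊕0⊕0⊕0⊕1⊕0⊕0⊕1⊕1⊕0⊕1⊕1⊕1⊕0⊕1⊕1 = 0
s4 (pos 4,5,6,7,12,13,14,15,20,21,22,23,28,29,30,31): 0⊕1⊕0⊕0⊕0⊕1⊕0⊕1⊕1⊕0⊕1⊕1⊕1⊕1⊕1⊕1 = 0
s8 (pos 8,9,10,11,12,13,14,15,24,25,26,27,28,29,30,31): 1⊕1⊕1⊕0⊕0⊕1⊕0⊕1⊕0⊕0⊕1⊕0⊕1⊕1⊕1⊕1 = 0
s16 (pos 16,17,18,19,20,21,22,23,24,25,26,27,28,29,30,31): 1⊕0⊕1⊕0⊕1⊕0⊕1⊕1⊕0⊕0⊕1⊕0⊕1⊕1⊕1⊕1 = 0
Syndrome s16…s1 = 00000 → no error.
Read data bits from positions 3,5,6,7,9,10,11,12,13,14,15,17,18,19,20,21,22,23,24,25,26,27,28,29,30,31: 01001100101010101100101111

01001100101010101100101111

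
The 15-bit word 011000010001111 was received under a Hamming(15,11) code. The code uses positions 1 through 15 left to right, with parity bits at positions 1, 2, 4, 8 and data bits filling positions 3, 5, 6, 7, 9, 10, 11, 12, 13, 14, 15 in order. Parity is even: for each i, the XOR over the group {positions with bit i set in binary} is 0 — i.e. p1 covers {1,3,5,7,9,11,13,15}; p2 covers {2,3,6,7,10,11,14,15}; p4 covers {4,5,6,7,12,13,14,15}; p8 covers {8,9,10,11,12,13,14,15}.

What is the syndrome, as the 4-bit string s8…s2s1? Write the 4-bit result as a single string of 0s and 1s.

s1 (pos 1,3,5,7,9,11,13,15): 0⊕1⊕0⊕0⊕0⊕0⊕1⊕1 = 1
s2 (pos 2,3,6,7,10,11,14,15): 1⊕1⊕0⊕0⊕0⊕0⊕1⊕1 = 0
s4 (pos 4,5,6,7,12,13,14,15): 0⊕0⊕0⊕0⊕1⊕1⊕1⊕1 = 0
s8 (pos 8,9,10,11,12,13,14,15): 1⊕0⊕0⊕0⊕1⊕1⊕1⊕1 = 1
Syndrome s8…s1 = 1001 → error at position 9.

1001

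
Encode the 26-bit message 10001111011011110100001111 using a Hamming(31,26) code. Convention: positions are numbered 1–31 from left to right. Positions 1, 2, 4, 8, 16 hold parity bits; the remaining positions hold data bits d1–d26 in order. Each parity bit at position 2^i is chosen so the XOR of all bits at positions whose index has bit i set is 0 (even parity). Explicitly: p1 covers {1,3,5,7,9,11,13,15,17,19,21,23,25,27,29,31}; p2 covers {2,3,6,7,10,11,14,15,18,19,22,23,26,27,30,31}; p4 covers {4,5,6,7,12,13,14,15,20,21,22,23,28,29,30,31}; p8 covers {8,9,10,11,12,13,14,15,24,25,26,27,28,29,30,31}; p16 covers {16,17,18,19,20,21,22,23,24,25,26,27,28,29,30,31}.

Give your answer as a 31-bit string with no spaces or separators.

Place data at non-parity positions: p1 p2 1 p4 0 0 0 p8 1 1 1 1 0 1 1 p16 0 1 1 1 1 0 1 0 0 0 0 1 1 1 1
p1 (pos 1,3,5,7,9,11,13,15,17,19,21,23,25,27,29,31): XOR of data positions = 1⊕0⊕0⊕1⊕1⊕0⊕1⊕0⊕1⊕1⊕1⊕0⊕0⊕1⊕1 = 1
p2 (pos 2,3,6,7,10,11,14,15,18,19,22,23,26,27,30,31): XOR of data positions = 1⊕0⊕0⊕1⊕1⊕1⊕1⊕1⊕1⊕0⊕1⊕0⊕0⊕1⊕1 = 0
p4 (pos 4,5,6,7,12,13,14,15,20,21,22,23,28,29,30,31): XOR of data positions = 0⊕0⊕0⊕1⊕0⊕1⊕1⊕1⊕1⊕0⊕1⊕1⊕1⊕1⊕1 = 0
p8 (pos 8,9,10,11,12,13,14,15,24,25,26,27,28,29,30,31): XOR of data positions = 1⊕1⊕1⊕1⊕0⊕1⊕1⊕0⊕0⊕0⊕0⊕1⊕1⊕1⊕1 = 0
p16 (pos 16,17,18,19,20,21,22,23,24,25,26,27,28,29,30,31): XOR of data positions = 0⊕1⊕1⊕1⊕1⊕0⊕1⊕0⊕0⊕0⊕0⊕1⊕1⊕1⊕1 = 1
Codeword: 1010000011110111011110100001111

1010000011110111011110100001111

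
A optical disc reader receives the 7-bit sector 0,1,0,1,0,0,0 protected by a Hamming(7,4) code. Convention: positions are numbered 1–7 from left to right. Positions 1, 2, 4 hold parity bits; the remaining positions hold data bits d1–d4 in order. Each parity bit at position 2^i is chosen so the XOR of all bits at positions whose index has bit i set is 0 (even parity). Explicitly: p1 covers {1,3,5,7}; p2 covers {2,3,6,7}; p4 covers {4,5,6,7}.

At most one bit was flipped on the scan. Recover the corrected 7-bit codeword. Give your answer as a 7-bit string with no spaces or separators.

0101010

s1 (pos 1,3,5,7): 0⊕0⊕0⊕0 = 0
s2 (pos 2,3,6,7): 1⊕0⊕0⊕0 = 1
s4 (pos 4,5,6,7): 1⊕0⊕0⊕0 = 1
Syndrome s4…s1 = 110 → error at position 6.
Flip position 6: 0101000 → 0101010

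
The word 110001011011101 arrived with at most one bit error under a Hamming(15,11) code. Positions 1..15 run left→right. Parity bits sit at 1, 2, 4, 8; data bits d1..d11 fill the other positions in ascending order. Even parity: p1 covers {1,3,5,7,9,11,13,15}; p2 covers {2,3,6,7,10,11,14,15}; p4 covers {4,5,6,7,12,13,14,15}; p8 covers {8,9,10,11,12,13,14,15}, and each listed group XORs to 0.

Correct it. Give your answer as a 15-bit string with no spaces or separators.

s1 (pos 1,3,5,7,9,11,13,15): 1⊕0⊕0⊕0⊕1⊕1⊕1⊕1 = 1
s2 (pos 2,3,6,7,10,11,14,15): 1⊕0⊕1⊕0⊕0⊕1⊕0⊕1 = 0
s4 (pos 4,5,6,7,12,13,14,15): 0⊕0⊕1⊕0⊕1⊕1⊕0⊕1 = 0
s8 (pos 8,9,10,11,12,13,14,15): 1⊕1⊕0⊕1⊕1⊕1⊕0⊕1 = 0
Syndrome s8…s1 = 0001 → error at position 1.
Flip position 1: 110001011011101 → 010001011011101

010001011011101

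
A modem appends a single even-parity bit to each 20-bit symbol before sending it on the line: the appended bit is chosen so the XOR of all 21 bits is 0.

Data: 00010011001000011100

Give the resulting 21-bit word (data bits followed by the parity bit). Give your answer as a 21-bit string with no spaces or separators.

000100110010000111001

XOR of the 20 data bits: 0⊕0⊕0⊕1⊕0⊕0⊕1⊕1⊕0⊕0⊕1⊕0⊕0⊕0⊕0⊕1⊕1⊕1⊕0⊕0 = 1
Parity bit = 1 (so all 21 bits XOR to 0).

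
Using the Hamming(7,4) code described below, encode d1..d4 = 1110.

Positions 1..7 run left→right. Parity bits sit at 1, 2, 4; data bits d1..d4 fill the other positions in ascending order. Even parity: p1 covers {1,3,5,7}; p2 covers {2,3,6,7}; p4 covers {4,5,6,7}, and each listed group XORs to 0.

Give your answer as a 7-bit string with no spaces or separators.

0010110

Place data at non-parity positions: p1 p2 1 p4 1 1 0
p1 (pos 1,3,5,7): XOR of data positions = 1⊕1⊕0 = 0
p2 (pos 2,3,6,7): XOR of data positions = 1⊕1⊕0 = 0
p4 (pos 4,5,6,7): XOR of data positions = 1⊕1⊕0 = 0
Codeword: 0010110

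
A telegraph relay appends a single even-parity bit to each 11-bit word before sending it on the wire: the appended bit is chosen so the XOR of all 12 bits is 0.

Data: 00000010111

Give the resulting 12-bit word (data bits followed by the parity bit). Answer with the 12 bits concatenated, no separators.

XOR of the 11 data bits: 0⊕0⊕0⊕0⊕0⊕0⊕1⊕0⊕1⊕1⊕1 = 0
Parity bit = 0 (so all 12 bits XOR to 0).

000000101110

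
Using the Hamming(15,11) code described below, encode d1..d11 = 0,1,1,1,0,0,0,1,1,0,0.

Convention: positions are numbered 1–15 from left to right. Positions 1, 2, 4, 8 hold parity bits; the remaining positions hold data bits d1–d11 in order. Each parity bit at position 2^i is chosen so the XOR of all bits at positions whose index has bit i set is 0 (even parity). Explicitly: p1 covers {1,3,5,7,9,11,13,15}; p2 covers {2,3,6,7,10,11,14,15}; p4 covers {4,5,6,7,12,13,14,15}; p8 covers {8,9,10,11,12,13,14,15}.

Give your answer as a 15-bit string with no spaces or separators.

Place data at non-parity positions: p1 p2 0 p4 1 1 1 p8 0 0 0 1 1 0 0
p1 (pos 1,3,5,7,9,11,13,15): XOR of data positions = 0⊕1⊕1⊕0⊕0⊕1⊕0 = 1
p2 (pos 2,3,6,7,10,11,14,15): XOR of data positions = 0⊕1⊕1⊕0⊕0⊕0⊕0 = 0
p4 (pos 4,5,6,7,12,13,14,15): XOR of data positions = 1⊕1⊕1⊕1⊕1⊕0⊕0 = 1
p8 (pos 8,9,10,11,12,13,14,15): XOR of data positions = 0⊕0⊕0⊕1⊕1⊕0⊕0 = 0
Codeword: 100111100001100

100111100001100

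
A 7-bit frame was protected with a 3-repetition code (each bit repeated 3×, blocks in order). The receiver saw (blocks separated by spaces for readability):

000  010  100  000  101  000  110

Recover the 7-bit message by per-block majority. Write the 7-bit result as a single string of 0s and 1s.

0000101

Block 1 (000): 0 ones → 0
Block 2 (010): 1 one → 0
Block 3 (100): 1 one → 0
Block 4 (000): 0 ones → 0
Block 5 (101): 2 ones → 1
Block 6 (000): 0 ones → 0
Block 7 (110): 2 ones → 1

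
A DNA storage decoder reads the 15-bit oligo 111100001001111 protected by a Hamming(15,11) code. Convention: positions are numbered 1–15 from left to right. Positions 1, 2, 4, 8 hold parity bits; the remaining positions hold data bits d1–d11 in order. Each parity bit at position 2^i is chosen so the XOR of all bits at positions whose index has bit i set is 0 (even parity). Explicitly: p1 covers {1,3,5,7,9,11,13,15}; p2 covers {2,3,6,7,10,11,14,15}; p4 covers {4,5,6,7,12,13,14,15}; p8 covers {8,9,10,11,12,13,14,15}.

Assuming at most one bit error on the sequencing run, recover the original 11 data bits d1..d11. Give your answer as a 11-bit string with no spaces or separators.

10001001011

s1 (pos 1,3,5,7,9,11,13,15): 1⊕1⊕0⊕0⊕1⊕0⊕1⊕1 = 1
s2 (pos 2,3,6,7,10,11,14,15): 1⊕1⊕0⊕0⊕0⊕0⊕1⊕1 = 0
s4 (pos 4,5,6,7,12,13,14,15): 1⊕0⊕0⊕0⊕1⊕1⊕1⊕1 = 1
s8 (pos 8,9,10,11,12,13,14,15): 0⊕1⊕0⊕0⊕1⊕1⊕1⊕1 = 1
Syndrome s8…s1 = 1101 → error at position 13.
Flip position 13: 111100001001111 → 111100001001011
Read data bits from positions 3,5,6,7,9,10,11,12,13,14,15: 10001001011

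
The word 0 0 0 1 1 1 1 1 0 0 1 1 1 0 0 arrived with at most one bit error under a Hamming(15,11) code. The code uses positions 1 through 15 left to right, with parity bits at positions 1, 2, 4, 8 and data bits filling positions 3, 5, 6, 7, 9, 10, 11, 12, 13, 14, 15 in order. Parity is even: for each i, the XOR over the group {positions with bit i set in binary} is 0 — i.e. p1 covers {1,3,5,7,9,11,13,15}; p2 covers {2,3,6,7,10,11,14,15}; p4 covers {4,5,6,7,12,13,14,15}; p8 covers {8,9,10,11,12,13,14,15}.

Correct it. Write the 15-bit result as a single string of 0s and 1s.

010111110011100

s1 (pos 1,3,5,7,9,11,13,15): 0⊕0⊕1⊕1⊕0⊕1⊕1⊕0 = 0
s2 (pos 2,3,6,7,10,11,14,15): 0⊕0⊕1⊕1⊕0⊕1⊕0⊕0 = 1
s4 (pos 4,5,6,7,12,13,14,15): 1⊕1⊕1⊕1⊕1⊕1⊕0⊕0 = 0
s8 (pos 8,9,10,11,12,13,14,15): 1⊕0⊕0⊕1⊕1⊕1⊕0⊕0 = 0
Syndrome s8…s1 = 0010 → error at position 2.
Flip position 2: 000111110011100 → 010111110011100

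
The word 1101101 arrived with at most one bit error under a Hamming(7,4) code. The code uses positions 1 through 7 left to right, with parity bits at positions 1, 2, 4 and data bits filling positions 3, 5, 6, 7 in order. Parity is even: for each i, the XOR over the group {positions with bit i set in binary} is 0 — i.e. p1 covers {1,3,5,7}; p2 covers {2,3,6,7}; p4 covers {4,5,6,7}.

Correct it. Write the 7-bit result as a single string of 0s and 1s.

s1 (pos 1,3,5,7): 1⊕0⊕1⊕1 = 1
s2 (pos 2,3,6,7): 1⊕0⊕0⊕1 = 0
s4 (pos 4,5,6,7): 1⊕1⊕0⊕1 = 1
Syndrome s4…s1 = 101 → error at position 5.
Flip position 5: 1101101 → 1101001

1101001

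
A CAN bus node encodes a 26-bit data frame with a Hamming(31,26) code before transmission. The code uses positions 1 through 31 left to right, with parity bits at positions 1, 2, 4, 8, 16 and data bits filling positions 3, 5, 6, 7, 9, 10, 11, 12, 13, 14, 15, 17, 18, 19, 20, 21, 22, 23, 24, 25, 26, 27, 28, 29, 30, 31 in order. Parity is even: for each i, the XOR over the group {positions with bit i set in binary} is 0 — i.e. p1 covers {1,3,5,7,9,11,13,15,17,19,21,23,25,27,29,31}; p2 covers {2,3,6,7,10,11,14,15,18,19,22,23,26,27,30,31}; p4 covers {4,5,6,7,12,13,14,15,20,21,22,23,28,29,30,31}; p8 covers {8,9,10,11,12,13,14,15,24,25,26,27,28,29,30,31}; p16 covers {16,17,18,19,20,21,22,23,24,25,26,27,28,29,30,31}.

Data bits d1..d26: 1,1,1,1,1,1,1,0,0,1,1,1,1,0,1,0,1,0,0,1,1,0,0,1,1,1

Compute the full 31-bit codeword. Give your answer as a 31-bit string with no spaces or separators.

0010111011100111110101001100111

Place data at non-parity positions: p1 p2 1 p4 1 1 1 p8 1 1 1 0 0 1 1 p16 1 1 0 1 0 1 0 0 1 1 0 0 1 1 1
p1 (pos 1,3,5,7,9,11,13,15,17,19,21,23,25,27,29,31): XOR of data positions = 1⊕1⊕1⊕1⊕1⊕0⊕1⊕1⊕0⊕0⊕0⊕1⊕0⊕1⊕1 = 0
p2 (pos 2,3,6,7,10,11,14,15,18,19,22,23,26,27,30,31): XOR of data positions = 1⊕1⊕1⊕1⊕1⊕1⊕1⊕1⊕0⊕1⊕0⊕1⊕0⊕1⊕1 = 0
p4 (pos 4,5,6,7,12,13,14,15,20,21,22,23,28,29,30,31): XOR of data positions = 1⊕1⊕1⊕0⊕0⊕1⊕1⊕1⊕0⊕1⊕0⊕0⊕1⊕1⊕1 = 0
p8 (pos 8,9,10,11,12,13,14,15,24,25,26,27,28,29,30,31): XOR of data positions = 1⊕1⊕1⊕0⊕0⊕1⊕1⊕0⊕1⊕1⊕0⊕0⊕1⊕1⊕1 = 0
p16 (pos 16,17,18,19,20,21,22,23,24,25,26,27,28,29,30,31): XOR of data positions = 1⊕1⊕0⊕1⊕0⊕1⊕0⊕0⊕1⊕1⊕0⊕0⊕1⊕1⊕1 = 1
Codeword: 0010111011100111110101001100111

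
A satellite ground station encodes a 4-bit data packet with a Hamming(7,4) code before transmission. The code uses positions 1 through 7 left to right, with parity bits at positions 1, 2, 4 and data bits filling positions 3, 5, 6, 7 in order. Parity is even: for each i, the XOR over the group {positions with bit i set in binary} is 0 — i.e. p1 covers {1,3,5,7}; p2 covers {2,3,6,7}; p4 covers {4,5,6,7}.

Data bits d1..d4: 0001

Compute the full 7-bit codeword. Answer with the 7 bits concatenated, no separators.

1101001

Place data at non-parity positions: p1 p2 0 p4 0 0 1
p1 (pos 1,3,5,7): XOR of data positions = 0⊕0⊕1 = 1
p2 (pos 2,3,6,7): XOR of data positions = 0⊕0⊕1 = 1
p4 (pos 4,5,6,7): XOR of data positions = 0⊕0⊕1 = 1
Codeword: 1101001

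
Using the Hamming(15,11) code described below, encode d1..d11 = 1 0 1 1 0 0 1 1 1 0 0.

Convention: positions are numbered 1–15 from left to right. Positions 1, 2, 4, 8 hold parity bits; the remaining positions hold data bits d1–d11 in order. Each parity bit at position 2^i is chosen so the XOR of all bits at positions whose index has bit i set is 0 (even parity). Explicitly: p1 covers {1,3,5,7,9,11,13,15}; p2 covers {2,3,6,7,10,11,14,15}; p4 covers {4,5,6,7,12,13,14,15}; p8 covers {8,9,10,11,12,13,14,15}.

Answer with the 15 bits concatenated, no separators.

Place data at non-parity positions: p1 p2 1 p4 0 1 1 p8 0 0 1 1 1 0 0
p1 (pos 1,3,5,7,9,11,13,15): XOR of data positions = 1⊕0⊕1⊕0⊕1⊕1⊕0 = 0
p2 (pos 2,3,6,7,10,11,14,15): XOR of data positions = 1⊕1⊕1⊕0⊕1⊕0⊕0 = 0
p4 (pos 4,5,6,7,12,13,14,15): XOR of data positions = 0⊕1⊕1⊕1⊕1⊕0⊕0 = 0
p8 (pos 8,9,10,11,12,13,14,15): XOR of data positions = 0⊕0⊕1⊕1⊕1⊕0⊕0 = 1
Codeword: 001001110011100

001001110011100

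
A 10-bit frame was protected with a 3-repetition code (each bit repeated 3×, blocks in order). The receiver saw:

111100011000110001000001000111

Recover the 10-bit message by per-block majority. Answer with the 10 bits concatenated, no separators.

1010100001

Block 1 (111): 3 ones → 1
Block 2 (100): 1 one → 0
Block 3 (011): 2 ones → 1
Block 4 (000): 0 ones → 0
Block 5 (110): 2 ones → 1
Block 6 (001): 1 one → 0
Block 7 (000): 0 ones → 0
Block 8 (001): 1 one → 0
Block 9 (000): 0 ones → 0
Block 10 (111): 3 ones → 1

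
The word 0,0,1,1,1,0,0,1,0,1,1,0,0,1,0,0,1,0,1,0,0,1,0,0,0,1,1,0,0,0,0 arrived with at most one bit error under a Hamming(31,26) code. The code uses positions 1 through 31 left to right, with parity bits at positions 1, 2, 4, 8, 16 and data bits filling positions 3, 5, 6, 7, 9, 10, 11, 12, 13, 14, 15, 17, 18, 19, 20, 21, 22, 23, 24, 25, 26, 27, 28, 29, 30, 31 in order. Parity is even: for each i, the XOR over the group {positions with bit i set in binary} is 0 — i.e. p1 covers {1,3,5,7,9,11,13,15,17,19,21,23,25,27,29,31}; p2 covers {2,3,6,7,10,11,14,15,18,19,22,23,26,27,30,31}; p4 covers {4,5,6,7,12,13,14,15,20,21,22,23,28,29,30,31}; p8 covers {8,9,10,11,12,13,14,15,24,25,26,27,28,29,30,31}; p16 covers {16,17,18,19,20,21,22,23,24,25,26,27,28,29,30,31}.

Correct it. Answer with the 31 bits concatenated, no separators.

s1 (pos 1,3,5,7,9,11,13,15,17,19,21,23,25,27,29,31): 0⊕1⊕1⊕0⊕0⊕1⊕0⊕0⊕1⊕1⊕0⊕0⊕0⊕1⊕0⊕0 = 0
s2 (pos 2,3,6,7,10,11,14,15,18,19,22,23,26,27,30,31): 0⊕1⊕0⊕0⊕1⊕1⊕1⊕0⊕0⊕1⊕1⊕0⊕1⊕1⊕0⊕0 = 0
s4 (pos 4,5,6,7,12,13,14,15,20,21,22,23,28,29,30,31): 1⊕1⊕0⊕0⊕0⊕0⊕1⊕0⊕0⊕0⊕1⊕0⊕0⊕0⊕0⊕0 = 0
s8 (pos 8,9,10,11,12,13,14,15,24,25,26,27,28,29,30,31): 1⊕0⊕1⊕1⊕0⊕0⊕1⊕0⊕0⊕0⊕1⊕1⊕0⊕0⊕0⊕0 = 0
s16 (pos 16,17,18,19,20,21,22,23,24,25,26,27,28,29,30,31): 0⊕1⊕0⊕1⊕0⊕0⊕1⊕0⊕0⊕0⊕1⊕1⊕0⊕0⊕0⊕0 = 1
Syndrome s16…s1 = 10000 → error at position 16.
Flip position 16: 0011100101100100101001000110000 → 0011100101100101101001000110000

0011100101100101101001000110000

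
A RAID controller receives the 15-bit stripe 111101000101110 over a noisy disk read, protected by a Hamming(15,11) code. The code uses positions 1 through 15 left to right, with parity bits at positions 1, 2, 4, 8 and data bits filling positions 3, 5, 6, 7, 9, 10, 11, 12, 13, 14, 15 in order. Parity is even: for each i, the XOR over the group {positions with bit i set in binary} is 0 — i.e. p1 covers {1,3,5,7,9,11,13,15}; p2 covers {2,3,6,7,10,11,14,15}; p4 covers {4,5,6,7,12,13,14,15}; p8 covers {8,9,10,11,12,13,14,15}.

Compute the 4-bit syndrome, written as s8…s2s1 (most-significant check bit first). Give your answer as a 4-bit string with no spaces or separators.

s1 (pos 1,3,5,7,9,11,13,15): 1⊕1⊕0⊕0⊕0⊕0⊕1⊕0 = 1
s2 (pos 2,3,6,7,10,11,14,15): 1⊕1⊕1⊕0⊕1⊕0⊕1⊕0 = 1
s4 (pos 4,5,6,7,12,13,14,15): 1⊕0⊕1⊕0⊕1⊕1⊕1⊕0 = 1
s8 (pos 8,9,10,11,12,13,14,15): 0⊕0⊕1⊕0⊕1⊕1⊕1⊕0 = 0
Syndrome s8…s1 = 0111 → error at position 7.

0111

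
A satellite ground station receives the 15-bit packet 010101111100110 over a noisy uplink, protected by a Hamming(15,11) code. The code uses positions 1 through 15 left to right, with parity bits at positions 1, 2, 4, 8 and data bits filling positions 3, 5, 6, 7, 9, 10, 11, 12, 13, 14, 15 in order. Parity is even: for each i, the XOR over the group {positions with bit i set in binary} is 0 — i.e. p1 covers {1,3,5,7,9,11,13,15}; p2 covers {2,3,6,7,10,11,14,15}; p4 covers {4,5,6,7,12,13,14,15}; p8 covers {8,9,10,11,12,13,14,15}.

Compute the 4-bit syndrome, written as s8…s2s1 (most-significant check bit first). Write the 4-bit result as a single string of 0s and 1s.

s1 (pos 1,3,5,7,9,11,13,15): 0⊕0⊕0⊕1⊕1⊕0⊕1⊕0 = 1
s2 (pos 2,3,6,7,10,11,14,15): 1⊕0⊕1⊕1⊕1⊕0⊕1⊕0 = 1
s4 (pos 4,5,6,7,12,13,14,15): 1⊕0⊕1⊕1⊕0⊕1⊕1⊕0 = 1
s8 (pos 8,9,10,11,12,13,14,15): 1⊕1⊕1⊕0⊕0⊕1⊕1⊕0 = 1
Syndrome s8…s1 = 1111 → error at position 15.

1111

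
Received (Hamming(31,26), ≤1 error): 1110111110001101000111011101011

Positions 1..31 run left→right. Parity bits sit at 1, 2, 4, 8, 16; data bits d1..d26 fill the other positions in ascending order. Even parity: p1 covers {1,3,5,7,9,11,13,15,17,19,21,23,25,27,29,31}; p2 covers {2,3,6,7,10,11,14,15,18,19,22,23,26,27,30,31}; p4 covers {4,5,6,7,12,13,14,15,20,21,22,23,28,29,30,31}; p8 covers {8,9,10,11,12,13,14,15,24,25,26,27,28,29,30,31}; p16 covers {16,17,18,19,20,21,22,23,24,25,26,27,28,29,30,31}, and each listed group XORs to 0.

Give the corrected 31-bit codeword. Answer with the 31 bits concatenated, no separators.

s1 (pos 1,3,5,7,9,11,13,15,17,19,21,23,25,27,29,31): 1⊕1⊕1⊕1⊕1⊕0⊕1⊕0⊕0⊕0⊕1⊕0⊕1⊕0⊕0⊕1 = 1
s2 (pos 2,3,6,7,10,11,14,15,18,19,22,23,26,27,30,31): 1⊕1⊕1⊕1⊕0⊕0⊕1⊕0⊕0⊕0⊕1⊕0⊕1⊕0⊕1⊕1 = 1
s4 (pos 4,5,6,7,12,13,14,15,20,21,22,23,28,29,30,31): 0⊕1⊕1⊕1⊕0⊕1⊕1⊕0⊕1⊕1⊕1⊕0⊕1⊕0⊕1⊕1 = 1
s8 (pos 8,9,10,11,12,13,14,15,24,25,26,27,28,29,30,31): 1⊕1⊕0⊕0⊕0⊕1⊕1⊕0⊕1⊕1⊕1⊕0⊕1⊕0⊕1⊕1 = 0
s16 (pos 16,17,18,19,20,21,22,23,24,25,26,27,28,29,30,31): 1⊕0⊕0⊕0⊕1⊕1⊕1⊕0⊕1⊕1⊕1⊕0⊕1⊕0⊕1⊕1 = 0
Syndrome s16…s1 = 00111 → error at position 7.
Flip position 7: 1110111110001101000111011101011 → 1110110110001101000111011101011

1110110110001101000111011101011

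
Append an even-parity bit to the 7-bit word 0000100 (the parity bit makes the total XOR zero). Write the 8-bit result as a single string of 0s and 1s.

XOR of the 7 data bits: 0⊕0⊕0⊕0⊕1⊕0⊕0 = 1
Parity bit = 1 (so all 8 bits XOR to 0).

00001001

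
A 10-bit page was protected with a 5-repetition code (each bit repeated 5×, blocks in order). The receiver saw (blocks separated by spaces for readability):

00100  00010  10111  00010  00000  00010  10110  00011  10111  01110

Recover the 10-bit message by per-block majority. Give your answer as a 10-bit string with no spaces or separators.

0010001011

Block 1 (00100): 1 one → 0
Block 2 (00010): 1 one → 0
Block 3 (10111): 4 ones → 1
Block 4 (00010): 1 one → 0
Block 5 (00000): 0 ones → 0
Block 6 (00010): 1 one → 0
Block 7 (10110): 3 ones → 1
Block 8 (00011): 2 ones → 0
Block 9 (10111): 4 ones → 1
Block 10 (01110): 3 ones → 1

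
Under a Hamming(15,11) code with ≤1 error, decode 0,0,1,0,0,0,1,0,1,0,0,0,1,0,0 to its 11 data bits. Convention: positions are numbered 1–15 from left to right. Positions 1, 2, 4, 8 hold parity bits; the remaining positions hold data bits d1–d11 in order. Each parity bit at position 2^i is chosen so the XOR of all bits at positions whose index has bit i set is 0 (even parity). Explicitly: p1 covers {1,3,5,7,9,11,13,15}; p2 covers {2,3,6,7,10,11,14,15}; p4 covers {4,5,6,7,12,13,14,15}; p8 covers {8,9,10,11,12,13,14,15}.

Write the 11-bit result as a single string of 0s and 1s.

s1 (pos 1,3,5,7,9,11,13,15): 0⊕1⊕0⊕1⊕1⊕0⊕1⊕0 = 0
s2 (pos 2,3,6,7,10,11,14,15): 0⊕1⊕0⊕1⊕0⊕0⊕0⊕0 = 0
s4 (pos 4,5,6,7,12,13,14,15): 0⊕0⊕0⊕1⊕0⊕1⊕0⊕0 = 0
s8 (pos 8,9,10,11,12,13,14,15): 0⊕1⊕0⊕0⊕0⊕1⊕0⊕0 = 0
Syndrome s8…s1 = 0000 → no error.
Read data bits from positions 3,5,6,7,9,10,11,12,13,14,15: 10011000100

10011000100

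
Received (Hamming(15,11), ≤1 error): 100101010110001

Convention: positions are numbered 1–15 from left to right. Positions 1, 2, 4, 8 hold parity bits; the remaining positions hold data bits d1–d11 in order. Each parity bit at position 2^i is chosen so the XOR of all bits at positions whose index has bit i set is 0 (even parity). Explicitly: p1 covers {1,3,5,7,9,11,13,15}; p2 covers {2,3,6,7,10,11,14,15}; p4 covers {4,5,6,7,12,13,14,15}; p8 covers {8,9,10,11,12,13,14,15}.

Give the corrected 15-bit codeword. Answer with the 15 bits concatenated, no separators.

100111010110001

s1 (pos 1,3,5,7,9,11,13,15): 1⊕0⊕0⊕0⊕0⊕1⊕0⊕1 = 1
s2 (pos 2,3,6,7,10,11,14,15): 0⊕0⊕1⊕0⊕1⊕1⊕0⊕1 = 0
s4 (pos 4,5,6,7,12,13,14,15): 1⊕0⊕1⊕0⊕0⊕0⊕0⊕1 = 1
s8 (pos 8,9,10,11,12,13,14,15): 1⊕0⊕1⊕1⊕0⊕0⊕0⊕1 = 0
Syndrome s8…s1 = 0101 → error at position 5.
Flip position 5: 100101010110001 → 100111010110001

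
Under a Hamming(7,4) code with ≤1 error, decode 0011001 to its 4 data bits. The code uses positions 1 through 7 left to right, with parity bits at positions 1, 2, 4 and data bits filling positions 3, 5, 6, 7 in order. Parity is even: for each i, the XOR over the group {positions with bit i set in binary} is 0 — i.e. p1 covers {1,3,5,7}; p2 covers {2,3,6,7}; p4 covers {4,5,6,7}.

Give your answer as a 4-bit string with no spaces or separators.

1001

s1 (pos 1,3,5,7): 0⊕1⊕0⊕1 = 0
s2 (pos 2,3,6,7): 0⊕1⊕0⊕1 = 0
s4 (pos 4,5,6,7): 1⊕0⊕0⊕1 = 0
Syndrome s4…s1 = 000 → no error.
Read data bits from positions 3,5,6,7: 1001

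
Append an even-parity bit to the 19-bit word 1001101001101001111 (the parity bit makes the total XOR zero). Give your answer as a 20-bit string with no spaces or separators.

XOR of the 19 data bits: 1⊕0⊕0⊕1⊕1⊕0⊕1⊕0⊕0⊕1⊕1⊕0⊕1⊕0⊕0⊕1⊕1⊕1⊕1 = 1
Parity bit = 1 (so all 20 bits XOR to 0).

10011010011010011111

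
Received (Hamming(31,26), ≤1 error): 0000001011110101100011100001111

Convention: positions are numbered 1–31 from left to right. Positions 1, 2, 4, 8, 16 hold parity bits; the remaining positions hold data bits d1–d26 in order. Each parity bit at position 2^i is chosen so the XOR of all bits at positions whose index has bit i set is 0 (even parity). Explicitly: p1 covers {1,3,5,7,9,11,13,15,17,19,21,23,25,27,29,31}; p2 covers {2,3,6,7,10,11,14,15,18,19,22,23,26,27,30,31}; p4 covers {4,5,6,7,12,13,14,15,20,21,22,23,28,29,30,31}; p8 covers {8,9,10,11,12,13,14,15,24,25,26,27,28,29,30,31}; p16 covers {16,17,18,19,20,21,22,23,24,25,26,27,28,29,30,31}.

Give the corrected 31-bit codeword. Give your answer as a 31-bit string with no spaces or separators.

0000001011110101100011110001111

s1 (pos 1,3,5,7,9,11,13,15,17,19,21,23,25,27,29,31): 0⊕0⊕0⊕1⊕1⊕1⊕0⊕0⊕1⊕0⊕1⊕1⊕0⊕0⊕1⊕1 = 0
s2 (pos 2,3,6,7,10,11,14,15,18,19,22,23,26,27,30,31): 0⊕0⊕0⊕1⊕1⊕1⊕1⊕0⊕0⊕0⊕1⊕1⊕0⊕0⊕1⊕1 = 0
s4 (pos 4,5,6,7,12,13,14,15,20,21,22,23,28,29,30,31): 0⊕0⊕0⊕1⊕1⊕0⊕1⊕0⊕0⊕1⊕1⊕1⊕1⊕1⊕1⊕1 = 0
s8 (pos 8,9,10,11,12,13,14,15,24,25,26,27,28,29,30,31): 0⊕1⊕1⊕1⊕1⊕0⊕1⊕0⊕0⊕0⊕0⊕0⊕1⊕1⊕1⊕1 = 1
s16 (pos 16,17,18,19,20,21,22,23,24,25,26,27,28,29,30,31): 1⊕1⊕0⊕0⊕0⊕1⊕1⊕1⊕0⊕0⊕0⊕0⊕1⊕1⊕1⊕1 = 1
Syndrome s16…s1 = 11000 → error at position 24.
Flip position 24: 0000001011110101100011100001111 → 0000001011110101100011110001111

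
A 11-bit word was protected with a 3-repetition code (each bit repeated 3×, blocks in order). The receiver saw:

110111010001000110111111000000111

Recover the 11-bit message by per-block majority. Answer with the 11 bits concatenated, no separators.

Block 1 (110): 2 ones → 1
Block 2 (111): 3 ones → 1
Block 3 (010): 1 one → 0
Block 4 (001): 1 one → 0
Block 5 (000): 0 ones → 0
Block 6 (110): 2 ones → 1
Block 7 (111): 3 ones → 1
Block 8 (111): 3 ones → 1
Block 9 (000): 0 ones → 0
Block 10 (000): 0 ones → 0
Block 11 (111): 3 ones → 1

11000111001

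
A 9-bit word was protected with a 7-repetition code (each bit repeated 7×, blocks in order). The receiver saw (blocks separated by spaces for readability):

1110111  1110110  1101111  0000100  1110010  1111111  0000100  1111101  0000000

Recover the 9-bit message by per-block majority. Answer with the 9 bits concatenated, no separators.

111011010

Block 1 (1110111): 6 ones → 1
Block 2 (1110110): 5 ones → 1
Block 3 (1101111): 6 ones → 1
Block 4 (0000100): 1 one → 0
Block 5 (1110010): 4 ones → 1
Block 6 (1111111): 7 ones → 1
Block 7 (0000100): 1 one → 0
Block 8 (1111101): 6 ones → 1
Block 9 (0000000): 0 ones → 0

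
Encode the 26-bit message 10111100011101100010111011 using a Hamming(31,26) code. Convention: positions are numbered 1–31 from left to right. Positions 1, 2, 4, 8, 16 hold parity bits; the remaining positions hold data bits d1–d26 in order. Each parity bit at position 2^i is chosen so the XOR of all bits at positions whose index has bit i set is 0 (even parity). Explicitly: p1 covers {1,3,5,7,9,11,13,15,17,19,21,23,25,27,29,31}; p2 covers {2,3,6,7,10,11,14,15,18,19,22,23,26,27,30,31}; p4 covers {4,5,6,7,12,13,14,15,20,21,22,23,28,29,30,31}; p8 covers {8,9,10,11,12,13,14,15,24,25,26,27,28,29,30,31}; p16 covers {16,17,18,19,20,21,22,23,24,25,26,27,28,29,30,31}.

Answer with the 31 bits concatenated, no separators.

Place data at non-parity positions: p1 p2 1 p4 0 1 1 p8 1 1 0 0 0 1 1 p16 1 0 1 1 0 0 0 1 0 1 1 1 0 1 1
p1 (pos 1,3,5,7,9,11,13,15,17,19,21,23,25,27,29,31): XOR of data positions = 1⊕0⊕1⊕1⊕0⊕0⊕1⊕1⊕1⊕0⊕0⊕0⊕1⊕0⊕1 = 0
p2 (pos 2,3,6,7,10,11,14,15,18,19,22,23,26,27,30,31): XOR of data positions = 1⊕1⊕1⊕1⊕0⊕1⊕1⊕0⊕1⊕0⊕0⊕1⊕1⊕1⊕1 = 1
p4 (pos 4,5,6,7,12,13,14,15,20,21,22,23,28,29,30,31): XOR of data positions = 0⊕1⊕1⊕0⊕0⊕1⊕1⊕1⊕0⊕0⊕0⊕1⊕0⊕1⊕1 = 0
p8 (pos 8,9,10,11,12,13,14,15,24,25,26,27,28,29,30,31): XOR of data positions = 1⊕1⊕0⊕0⊕0⊕1⊕1⊕1⊕0⊕1⊕1⊕1⊕0⊕1⊕1 = 0
p16 (pos 16,17,18,19,20,21,22,23,24,25,26,27,28,29,30,31): XOR of data positions = 1⊕0⊕1⊕1⊕0⊕0⊕0⊕1⊕0⊕1⊕1⊕1⊕0⊕1⊕1 = 1
Codeword: 0110011011000111101100010111011

0110011011000111101100010111011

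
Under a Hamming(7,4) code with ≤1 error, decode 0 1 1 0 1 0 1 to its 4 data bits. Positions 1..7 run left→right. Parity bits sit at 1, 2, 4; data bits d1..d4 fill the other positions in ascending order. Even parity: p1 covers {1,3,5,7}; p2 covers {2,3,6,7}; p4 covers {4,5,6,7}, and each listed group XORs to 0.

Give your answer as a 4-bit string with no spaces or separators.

s1 (pos 1,3,5,7): 0⊕1⊕1⊕1 = 1
s2 (pos 2,3,6,7): 1⊕1⊕0⊕1 = 1
s4 (pos 4,5,6,7): 0⊕1⊕0⊕1 = 0
Syndrome s4…s1 = 011 → error at position 3.
Flip position 3: 0110101 → 0100101
Read data bits from positions 3,5,6,7: 0101

0101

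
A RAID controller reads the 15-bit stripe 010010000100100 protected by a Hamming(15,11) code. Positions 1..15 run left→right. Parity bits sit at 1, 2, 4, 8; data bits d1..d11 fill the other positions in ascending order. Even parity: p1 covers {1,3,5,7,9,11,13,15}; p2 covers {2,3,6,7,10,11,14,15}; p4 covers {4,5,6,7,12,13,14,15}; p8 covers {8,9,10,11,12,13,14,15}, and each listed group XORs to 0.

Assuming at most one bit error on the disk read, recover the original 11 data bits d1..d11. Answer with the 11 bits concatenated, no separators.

01000100100

s1 (pos 1,3,5,7,9,11,13,15): 0⊕0⊕1⊕0⊕0⊕0⊕1⊕0 = 0
s2 (pos 2,3,6,7,10,11,14,15): 1⊕0⊕0⊕0⊕1⊕0⊕0⊕0 = 0
s4 (pos 4,5,6,7,12,13,14,15): 0⊕1⊕0⊕0⊕0⊕1⊕0⊕0 = 0
s8 (pos 8,9,10,11,12,13,14,15): 0⊕0⊕1⊕0⊕0⊕1⊕0⊕0 = 0
Syndrome s8…s1 = 0000 → no error.
Read data bits from positions 3,5,6,7,9,10,11,12,13,14,15: 01000100100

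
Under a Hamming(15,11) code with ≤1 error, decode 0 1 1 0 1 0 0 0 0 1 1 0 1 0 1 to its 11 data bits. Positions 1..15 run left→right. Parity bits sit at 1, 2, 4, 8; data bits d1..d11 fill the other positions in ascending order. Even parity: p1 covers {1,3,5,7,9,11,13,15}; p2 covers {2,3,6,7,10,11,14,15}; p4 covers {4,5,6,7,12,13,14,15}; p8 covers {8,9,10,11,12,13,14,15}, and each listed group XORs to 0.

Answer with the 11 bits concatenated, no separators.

s1 (pos 1,3,5,7,9,11,13,15): 0⊕1⊕1⊕0⊕0⊕1⊕1⊕1 = 1
s2 (pos 2,3,6,7,10,11,14,15): 1⊕1⊕0⊕0⊕1⊕1⊕0⊕1 = 1
s4 (pos 4,5,6,7,12,13,14,15): 0⊕1⊕0⊕0⊕0⊕1⊕0⊕1 = 1
s8 (pos 8,9,10,11,12,13,14,15): 0⊕0⊕1⊕1⊕0⊕1⊕0⊕1 = 0
Syndrome s8…s1 = 0111 → error at position 7.
Flip position 7: 011010000110101 → 011010100110101
Read data bits from positions 3,5,6,7,9,10,11,12,13,14,15: 11010110101

11010110101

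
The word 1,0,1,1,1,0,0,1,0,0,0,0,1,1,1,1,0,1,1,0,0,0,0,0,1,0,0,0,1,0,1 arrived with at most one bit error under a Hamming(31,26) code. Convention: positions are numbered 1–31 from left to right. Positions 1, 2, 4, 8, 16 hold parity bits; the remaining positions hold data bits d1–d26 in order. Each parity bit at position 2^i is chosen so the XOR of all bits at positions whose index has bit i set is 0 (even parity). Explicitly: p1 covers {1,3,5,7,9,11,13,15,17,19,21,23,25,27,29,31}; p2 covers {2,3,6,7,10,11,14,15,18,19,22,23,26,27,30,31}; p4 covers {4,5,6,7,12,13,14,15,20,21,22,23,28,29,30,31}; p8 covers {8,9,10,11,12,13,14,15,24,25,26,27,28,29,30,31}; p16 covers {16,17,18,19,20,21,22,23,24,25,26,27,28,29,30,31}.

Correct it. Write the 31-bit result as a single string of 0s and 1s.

1011100100000111011000001000101

s1 (pos 1,3,5,7,9,11,13,15,17,19,21,23,25,27,29,31): 1⊕1⊕1⊕0⊕0⊕0⊕1⊕1⊕0⊕1⊕0⊕0⊕1⊕0⊕1⊕1 = 1
s2 (pos 2,3,6,7,10,11,14,15,18,19,22,23,26,27,30,31): 0⊕1⊕0⊕0⊕0⊕0⊕1⊕1⊕1⊕1⊕0⊕0⊕0⊕0⊕0⊕1 = 0
s4 (pos 4,5,6,7,12,13,14,15,20,21,22,23,28,29,30,31): 1⊕1⊕0⊕0⊕0⊕1⊕1⊕1⊕0⊕0⊕0⊕0⊕0⊕1⊕0⊕1 = 1
s8 (pos 8,9,10,11,12,13,14,15,24,25,26,27,28,29,30,31): 1⊕0⊕0⊕0⊕0⊕1⊕1⊕1⊕0⊕1⊕0⊕0⊕0⊕1⊕0⊕1 = 1
s16 (pos 16,17,18,19,20,21,22,23,24,25,26,27,28,29,30,31): 1⊕0⊕1⊕1⊕0⊕0⊕0⊕0⊕0⊕1⊕0⊕0⊕0⊕1⊕0⊕1 = 0
Syndrome s16…s1 = 01101 → error at position 13.
Flip position 13: 1011100100001111011000001000101 → 1011100100000111011000001000101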